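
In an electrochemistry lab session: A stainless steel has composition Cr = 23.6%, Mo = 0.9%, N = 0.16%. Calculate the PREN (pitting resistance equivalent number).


Apply the PREN formula: PREN = Cr + 3.3*Mo + 16*N
PREN = 23.6 + 3.3*0.9 + 16*0.16
PREN = 23.6 + 2.97 + 2.56 = 29.13

29.13


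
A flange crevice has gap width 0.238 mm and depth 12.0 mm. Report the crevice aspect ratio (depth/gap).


Aspect ratio = depth / gap
Ratio = 12.0 / 0.238 = 50.4

50.4


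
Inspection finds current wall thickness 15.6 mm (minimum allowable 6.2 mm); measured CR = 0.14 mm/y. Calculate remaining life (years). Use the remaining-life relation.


Apply the remaining-life relation: RL = (t_current − t_min) / CR
RL = (15.6 − 6.2) / 0.14 = 9.4 / 0.14 = 67.1 years

67.1 years


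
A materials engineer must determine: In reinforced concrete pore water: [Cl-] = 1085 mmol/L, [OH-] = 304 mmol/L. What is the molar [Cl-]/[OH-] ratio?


Threshold parameter = [Cl-] / [OH-] (molar basis; both in mmol/L, so units cancel)
Ratio = 1085 / 304 = 3.57

3.57


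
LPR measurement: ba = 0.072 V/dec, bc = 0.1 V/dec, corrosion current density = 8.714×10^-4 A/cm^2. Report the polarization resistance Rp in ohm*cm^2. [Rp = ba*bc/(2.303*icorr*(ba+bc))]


Apply the Stern-Geary equation: Rp = ba*bc / (2.303*icorr*(ba+bc))
ba*bc = 0.072*0.1 = 0.0072
ba+bc = 0.172; 2.303*icorr*(ba+bc) = 2.303*8.714×10^-4*0.172 = 3.4517548×10^-4
Rp = 0.0072 / 3.4517548×10^-4 = 20.9 ohm*cm^2

20.9 ohm*cm^2


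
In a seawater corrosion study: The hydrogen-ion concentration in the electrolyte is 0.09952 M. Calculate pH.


pH = −log10[H+]
pH = −log10(0.09952) = 1.0

1.0


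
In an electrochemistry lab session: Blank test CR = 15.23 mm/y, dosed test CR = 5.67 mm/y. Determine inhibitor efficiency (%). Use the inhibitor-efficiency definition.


Apply the inhibitor-efficiency definition: IE = (CR_blank − CR_inh)/CR_blank × 100
IE = (15.23 − 5.67) / 15.23 × 100
IE = 9.56 / 15.23 × 100 = 62.8 %

62.8 %


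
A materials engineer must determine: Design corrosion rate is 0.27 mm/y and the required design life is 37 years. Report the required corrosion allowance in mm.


Corrosion allowance = CR × design life
CA = 0.27 * 37 = 9.99 mm

9.99 mm


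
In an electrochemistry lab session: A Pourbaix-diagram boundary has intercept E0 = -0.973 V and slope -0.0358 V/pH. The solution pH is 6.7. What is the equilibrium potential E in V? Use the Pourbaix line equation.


Apply the Pourbaix line equation: E = E0 + slope*pH
E = -0.973 + (-0.0358)*6.7 = -0.973 + (-0.23986) = -1.21286 V
Rounded to 3 decimal places: E = -1.213 V

-1.213 V


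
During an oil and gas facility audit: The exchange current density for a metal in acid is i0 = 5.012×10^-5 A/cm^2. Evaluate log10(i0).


i0 = 5.012×10^-5 A/cm^2
log10(i0) = -4.3

-4.3


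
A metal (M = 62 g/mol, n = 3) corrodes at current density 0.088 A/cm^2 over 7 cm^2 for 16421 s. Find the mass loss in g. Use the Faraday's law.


Apply Faraday's law: m = i*A*t*M / (n*F)
Total charge passed Q = i*A*t = 0.088*7*16421 = 10115.336 C
m = Q*M/(n*F) = 10115.336*62/(3*96485) = 2.1667 g

2.1667 g


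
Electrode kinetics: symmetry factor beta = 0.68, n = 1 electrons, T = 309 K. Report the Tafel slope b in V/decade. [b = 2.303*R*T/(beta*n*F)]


Apply the Tafel slope relation: b = 2.303*R*T/(beta*n*F)
Numerator: 2.303 * 8.314 * 309 = 5916.47
Denominator: 0.68 * 1 * 96485 = 65609.8
b = 5916.47 / 65609.8 = 0.0902 V/decade

0.0902 V/decade


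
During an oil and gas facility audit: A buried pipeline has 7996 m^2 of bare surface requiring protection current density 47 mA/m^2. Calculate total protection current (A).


I = area * current density, then convert mA → A (÷1000)
I = 7996 * 47 / 1000 = 375.81 A

375.81 A


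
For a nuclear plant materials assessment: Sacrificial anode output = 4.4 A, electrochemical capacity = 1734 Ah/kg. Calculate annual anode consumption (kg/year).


Annual consumption = current * hours per year / capacity
Rate = 4.4 * 8760 / 1734 = 22.2 kg/year

22.2 kg/year


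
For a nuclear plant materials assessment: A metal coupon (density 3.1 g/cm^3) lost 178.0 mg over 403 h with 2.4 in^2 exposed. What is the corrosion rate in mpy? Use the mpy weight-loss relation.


Apply the mpy weight-loss relation: CR = 534 * W / (D * A * T)
Numerator: 534 * 178.0 = 95052.0
Denominator: 3.1 * 2.4 * 403 = 2998.32
CR = 95052.0 / 2998.32 = 31.702 mpy

31.702 mpy


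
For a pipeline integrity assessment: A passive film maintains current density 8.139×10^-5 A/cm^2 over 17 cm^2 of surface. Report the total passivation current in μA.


I = i_pass * A, then convert A → μA (×10^6)
I = 8.139×10^-5 * 17 * 10^6 = 1383.63 μA

1383.63 μA


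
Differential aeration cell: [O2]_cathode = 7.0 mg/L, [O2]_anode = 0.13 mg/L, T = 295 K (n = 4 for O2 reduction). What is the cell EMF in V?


Apply the Nernst concentration-cell relation: E = (RT/nF)*ln(C_cathode/C_anode)
RT/nF = 8.314*295/(4*96485) = 0.00635495 V
ln(7.0/0.13) = 3.98613
E = 0.00635495 * 3.98613 = 0.02533 V

0.02533 V


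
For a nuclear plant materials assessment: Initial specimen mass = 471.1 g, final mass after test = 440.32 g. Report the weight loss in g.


Weight loss = initial − final
WL = 471.1 − 440.32 = 30.78 g

30.78 g


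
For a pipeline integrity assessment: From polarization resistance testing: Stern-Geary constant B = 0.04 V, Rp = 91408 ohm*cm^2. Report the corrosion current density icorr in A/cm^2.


Apply the Stern-Geary relation: icorr = B / Rp
icorr = 0.04 / 91408 = 4.376×10^-7 A/cm^2

4.376×10^-7 A/cm^2


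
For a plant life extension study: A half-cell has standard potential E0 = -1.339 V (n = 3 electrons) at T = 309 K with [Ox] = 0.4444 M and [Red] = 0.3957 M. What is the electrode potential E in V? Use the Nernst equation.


Apply the Nernst equation: E = E0 + (RT/nF)*ln([Ox]/[Red])
Step 1: RT/nF = 8.314*309/(3*96485) = 0.00887539 V
Step 2: [Ox]/[Red] = 0.4444/0.3957 = 1.123073
Step 3: ln(1.123073) = 0.116069
Step 4: correction = 0.00887539 * 0.116069 = 0.001 V
E = -1.339 + 0.001 = -1.338 V

-1.338 V


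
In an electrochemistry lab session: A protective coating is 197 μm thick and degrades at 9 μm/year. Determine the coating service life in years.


Service life = thickness / degradation rate
Life = 197 / 9 = 21.9 years

21.9 years


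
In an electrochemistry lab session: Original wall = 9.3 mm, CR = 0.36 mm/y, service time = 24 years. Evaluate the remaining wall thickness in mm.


Remaining wall = original − CR × time
t = 9.3 − 0.36*24 = 9.3 − 8.64 = 0.66 mm

0.66 mm


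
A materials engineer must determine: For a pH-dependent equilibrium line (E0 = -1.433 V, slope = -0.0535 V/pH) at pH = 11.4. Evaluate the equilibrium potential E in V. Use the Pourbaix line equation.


Apply the Pourbaix line equation: E = E0 + slope*pH
E = -1.433 + (-0.0535)*11.4 = -1.433 + (-0.6099) = -2.0429 V
Rounded to 3 decimal places: E = -2.043 V

-2.043 V


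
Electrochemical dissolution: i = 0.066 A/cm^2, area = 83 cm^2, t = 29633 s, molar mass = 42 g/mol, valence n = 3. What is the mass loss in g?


Apply Faraday's law: m = i*A*t*M / (n*F)
Total charge passed Q = i*A*t = 0.066*83*29633 = 162329.574 C
m = Q*M/(n*F) = 162329.574*42/(3*96485) = 23.5541 g

23.5541 g


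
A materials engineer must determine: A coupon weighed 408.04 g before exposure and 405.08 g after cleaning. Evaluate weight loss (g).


Weight loss = initial − final
WL = 408.04 − 405.08 = 2.96 g

2.96 g


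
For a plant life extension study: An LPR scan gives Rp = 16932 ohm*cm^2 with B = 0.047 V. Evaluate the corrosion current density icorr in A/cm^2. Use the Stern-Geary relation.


Apply the Stern-Geary relation: icorr = B / Rp
icorr = 0.047 / 16932 = 2.776×10^-6 A/cm^2

2.776×10^-6 A/cm^2


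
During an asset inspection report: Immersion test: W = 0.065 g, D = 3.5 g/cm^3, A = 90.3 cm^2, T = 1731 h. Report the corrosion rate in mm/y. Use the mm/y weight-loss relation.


Apply the mm/y weight-loss relation: CR = 87600 * W / (D * A * T)
Numerator: 87600 * 0.065 = 5694.0
Denominator: 3.5 * 90.3 * 1731 = 547082.55
CR = 5694.0 / 547082.55 = 0.0104 mm/y

0.0104 mm/y


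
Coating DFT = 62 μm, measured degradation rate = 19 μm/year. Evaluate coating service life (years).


Service life = thickness / degradation rate
Life = 62 / 19 = 3.3 years

3.3 years


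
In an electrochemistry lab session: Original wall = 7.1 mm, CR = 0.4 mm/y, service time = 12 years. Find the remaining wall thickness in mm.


Remaining wall = original − CR × time
t = 7.1 − 0.4*12 = 7.1 − 4.8 = 2.3 mm

2.3 mm


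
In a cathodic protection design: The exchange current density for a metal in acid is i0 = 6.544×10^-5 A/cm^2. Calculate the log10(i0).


i0 = 6.544×10^-5 A/cm^2
log10(i0) = -4.184

-4.184


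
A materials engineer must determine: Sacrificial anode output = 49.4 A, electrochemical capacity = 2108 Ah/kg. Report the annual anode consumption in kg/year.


Annual consumption = current * hours per year / capacity
Rate = 49.4 * 8760 / 2108 = 205.3 kg/year

205.3 kg/year


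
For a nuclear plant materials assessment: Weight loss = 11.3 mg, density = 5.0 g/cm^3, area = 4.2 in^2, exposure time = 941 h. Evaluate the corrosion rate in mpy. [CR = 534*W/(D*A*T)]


Apply the mpy weight-loss relation: CR = 534 * W / (D * A * T)
Numerator: 534 * 11.3 = 6034.2
Denominator: 5.0 * 4.2 * 941 = 19761.0
CR = 6034.2 / 19761.0 = 0.30536 mpy

0.30536 mpy


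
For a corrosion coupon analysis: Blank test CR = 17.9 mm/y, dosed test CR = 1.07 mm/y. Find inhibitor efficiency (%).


Apply the inhibitor-efficiency definition: IE = (CR_blank − CR_inh)/CR_blank × 100
IE = (17.9 − 1.07) / 17.9 × 100
IE = 16.83 / 17.9 × 100 = 94.0 %

94.0 %


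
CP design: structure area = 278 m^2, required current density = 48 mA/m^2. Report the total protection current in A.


I = area * current density, then convert mA → A (÷1000)
I = 278 * 48 / 1000 = 13.34 A

13.34 A


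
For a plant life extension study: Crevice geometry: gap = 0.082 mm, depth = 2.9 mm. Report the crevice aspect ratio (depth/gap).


Aspect ratio = depth / gap
Ratio = 2.9 / 0.082 = 35.4

35.4


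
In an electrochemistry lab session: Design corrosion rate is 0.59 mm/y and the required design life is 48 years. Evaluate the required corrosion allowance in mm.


Corrosion allowance = CR × design life
CA = 0.59 * 48 = 28.32 mm

28.32 mm


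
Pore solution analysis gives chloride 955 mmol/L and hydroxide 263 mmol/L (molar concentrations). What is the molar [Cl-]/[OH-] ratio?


Threshold parameter = [Cl-] / [OH-] (molar basis; both in mmol/L, so units cancel)
Ratio = 955 / 263 = 3.63

3.63


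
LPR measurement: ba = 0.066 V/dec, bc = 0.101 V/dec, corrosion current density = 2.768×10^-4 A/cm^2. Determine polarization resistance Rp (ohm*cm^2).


Apply the Stern-Geary equation: Rp = ba*bc / (2.303*icorr*(ba+bc))
ba*bc = 0.066*0.101 = 0.006666
ba+bc = 0.167; 2.303*icorr*(ba+bc) = 2.303*2.768×10^-4*0.167 = 1.0645756×10^-4
Rp = 0.006666 / 1.0645756×10^-4 = 62.6 ohm*cm^2

62.6 ohm*cm^2


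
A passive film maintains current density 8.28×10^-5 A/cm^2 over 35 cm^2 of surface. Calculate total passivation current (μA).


I = i_pass * A, then convert A → μA (×10^6)
I = 8.28×10^-5 * 35 * 10^6 = 2898.0 μA

2898.0 μA


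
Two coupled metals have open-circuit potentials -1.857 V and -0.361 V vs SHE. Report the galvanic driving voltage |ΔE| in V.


Driving voltage is the absolute potential difference.
|ΔE| = |-1.857 − (-0.361)| = 1.496 V

1.496 V


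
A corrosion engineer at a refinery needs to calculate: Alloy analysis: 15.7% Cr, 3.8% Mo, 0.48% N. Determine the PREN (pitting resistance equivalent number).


Apply the PREN formula: PREN = Cr + 3.3*Mo + 16*N
PREN = 15.7 + 3.3*3.8 + 16*0.48
PREN = 15.7 + 12.54 + 7.68 = 35.92

35.92


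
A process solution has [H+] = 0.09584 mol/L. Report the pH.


pH = −log10[H+]
pH = −log10(0.09584) = 1.02

1.02


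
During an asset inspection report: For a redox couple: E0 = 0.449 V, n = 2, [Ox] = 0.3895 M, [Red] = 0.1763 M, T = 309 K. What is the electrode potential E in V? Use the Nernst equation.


Apply the Nernst equation: E = E0 + (RT/nF)*ln([Ox]/[Red])
Step 1: RT/nF = 8.314*309/(2*96485) = 0.01331308 V
Step 2: [Ox]/[Red] = 0.3895/0.1763 = 2.209302
Step 3: ln(2.209302) = 0.792677
Step 4: correction = 0.01331308 * 0.792677 = 0.0106 V
E = 0.449 + 0.0106 = 0.4596 V

0.4596 V


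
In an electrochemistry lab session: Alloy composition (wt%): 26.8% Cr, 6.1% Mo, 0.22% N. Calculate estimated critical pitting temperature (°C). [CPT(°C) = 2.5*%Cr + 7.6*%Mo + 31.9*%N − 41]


Apply the ASTM G48 empirical CPT estimate: CPT(°C) = 2.5*%Cr + 7.6*%Mo + 31.9*%N − 41
2.5*26.8 = 67; 7.6*6.1 = 46.36; 31.9*0.22 = 7.018
CPT = 67 + 46.36 + 7.018 − 41 = 79.378 °C
Rounded to 0.1 °C: CPT ≈ 79.4 °C

79.4 °C


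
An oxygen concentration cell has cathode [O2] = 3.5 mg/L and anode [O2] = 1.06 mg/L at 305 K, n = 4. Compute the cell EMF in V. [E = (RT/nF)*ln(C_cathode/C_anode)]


Apply the Nernst concentration-cell relation: E = (RT/nF)*ln(C_cathode/C_anode)
RT/nF = 8.314*305/(4*96485) = 0.00657037 V
ln(3.5/1.06) = 1.19449
E = 0.00657037 * 1.19449 = 0.00785 V

0.00785 V


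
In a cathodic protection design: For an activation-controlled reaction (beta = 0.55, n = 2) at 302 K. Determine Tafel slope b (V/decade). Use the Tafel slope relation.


Apply the Tafel slope relation: b = 2.303*R*T/(beta*n*F)
Numerator: 2.303 * 8.314 * 302 = 5782.44
Denominator: 0.55 * 2 * 96485 = 106133.5
b = 5782.44 / 106133.5 = 0.054 V/decade

0.054 V/decade


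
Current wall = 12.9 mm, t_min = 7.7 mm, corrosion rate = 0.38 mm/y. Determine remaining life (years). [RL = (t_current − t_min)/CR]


Apply the remaining-life relation: RL = (t_current − t_min) / CR
RL = (12.9 − 7.7) / 0.38 = 5.2 / 0.38 = 13.7 years

13.7 years


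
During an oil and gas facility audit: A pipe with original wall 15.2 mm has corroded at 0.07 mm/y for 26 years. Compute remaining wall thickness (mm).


Remaining wall = original − CR × time
t = 15.2 − 0.07*26 = 15.2 − 1.82 = 13.38 mm

13.38 mm


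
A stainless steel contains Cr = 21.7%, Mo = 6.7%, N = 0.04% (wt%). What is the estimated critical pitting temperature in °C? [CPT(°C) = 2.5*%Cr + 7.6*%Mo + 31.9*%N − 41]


Apply the ASTM G48 empirical CPT estimate: CPT(°C) = 2.5*%Cr + 7.6*%Mo + 31.9*%N − 41
2.5*21.7 = 54.25; 7.6*6.7 = 50.92; 31.9*0.04 = 1.276
CPT = 54.25 + 50.92 + 1.276 − 41 = 65.446 °C
Rounded to 0.1 °C: CPT ≈ 65.4 °C

65.4 °C


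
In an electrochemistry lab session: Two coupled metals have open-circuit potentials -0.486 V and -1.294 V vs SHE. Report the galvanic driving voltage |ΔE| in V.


Driving voltage is the absolute potential difference.
|ΔE| = |-0.486 − (-1.294)| = 0.808 V

0.808 V


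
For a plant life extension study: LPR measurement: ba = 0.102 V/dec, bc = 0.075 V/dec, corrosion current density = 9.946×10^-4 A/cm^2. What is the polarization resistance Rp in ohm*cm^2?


Apply the Stern-Geary equation: Rp = ba*bc / (2.303*icorr*(ba+bc))
ba*bc = 0.102*0.075 = 0.00765
ba+bc = 0.177; 2.303*icorr*(ba+bc) = 2.303*9.946×10^-4*0.177 = 4.0542979×10^-4
Rp = 0.00765 / 4.0542979×10^-4 = 18.87 ohm*cm^2

18.87 ohm*cm^2


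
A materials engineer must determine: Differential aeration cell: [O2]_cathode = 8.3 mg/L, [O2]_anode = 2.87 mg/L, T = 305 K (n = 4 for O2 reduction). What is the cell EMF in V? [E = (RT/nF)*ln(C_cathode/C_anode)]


Apply the Nernst concentration-cell relation: E = (RT/nF)*ln(C_cathode/C_anode)
RT/nF = 8.314*305/(4*96485) = 0.00657037 V
ln(8.3/2.87) = 1.06194
E = 0.00657037 * 1.06194 = 0.00698 V

0.00698 V


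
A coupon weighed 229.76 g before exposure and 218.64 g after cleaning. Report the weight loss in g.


Weight loss = initial − final
WL = 229.76 − 218.64 = 11.12 g

11.12 g


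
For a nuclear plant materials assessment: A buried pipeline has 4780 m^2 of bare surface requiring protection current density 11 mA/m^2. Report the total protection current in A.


I = area * current density, then convert mA → A (÷1000)
I = 4780 * 11 / 1000 = 52.58 A

52.58 A


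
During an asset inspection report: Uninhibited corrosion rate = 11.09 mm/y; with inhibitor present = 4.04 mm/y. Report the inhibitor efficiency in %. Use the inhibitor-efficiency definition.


Apply the inhibitor-efficiency definition: IE = (CR_blank − CR_inh)/CR_blank × 100
IE = (11.09 − 4.04) / 11.09 × 100
IE = 7.05 / 11.09 × 100 = 63.6 %

63.6 %


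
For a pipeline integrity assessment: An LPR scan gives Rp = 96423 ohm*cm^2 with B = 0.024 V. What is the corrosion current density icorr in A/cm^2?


Apply the Stern-Geary relation: icorr = B / Rp
icorr = 0.024 / 96423 = 2.489×10^-7 A/cm^2

2.489×10^-7 A/cm^2


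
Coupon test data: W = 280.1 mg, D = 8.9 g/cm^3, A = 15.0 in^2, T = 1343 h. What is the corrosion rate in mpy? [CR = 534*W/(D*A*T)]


Apply the mpy weight-loss relation: CR = 534 * W / (D * A * T)
Numerator: 534 * 280.1 = 149573.4
Denominator: 8.9 * 15.0 * 1343 = 179290.5
CR = 149573.4 / 179290.5 = 0.83425 mpy

0.83425 mpy


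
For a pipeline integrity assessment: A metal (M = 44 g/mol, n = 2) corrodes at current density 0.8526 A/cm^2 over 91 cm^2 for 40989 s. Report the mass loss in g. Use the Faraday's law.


Apply Faraday's law: m = i*A*t*M / (n*F)
Total charge passed Q = i*A*t = 0.8526*91*40989 = 3180197.1474 C
m = Q*M/(n*F) = 3180197.1474*44/(2*96485) = 725.13175 g

725.13175 g


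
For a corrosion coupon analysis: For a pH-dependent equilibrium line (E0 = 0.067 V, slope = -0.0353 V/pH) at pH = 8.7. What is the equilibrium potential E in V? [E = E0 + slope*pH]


Apply the Pourbaix line equation: E = E0 + slope*pH
E = 0.067 + (-0.0353)*8.7 = 0.067 + (-0.30711) = -0.24011 V
Rounded to 3 decimal places: E = -0.240 V

-0.240 V


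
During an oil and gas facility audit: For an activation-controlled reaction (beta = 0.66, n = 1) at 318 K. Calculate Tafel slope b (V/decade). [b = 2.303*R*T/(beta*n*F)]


Apply the Tafel slope relation: b = 2.303*R*T/(beta*n*F)
Numerator: 2.303 * 8.314 * 318 = 6088.79
Denominator: 0.66 * 1 * 96485 = 63680.1
b = 6088.79 / 63680.1 = 0.096 V/decade

0.096 V/decade


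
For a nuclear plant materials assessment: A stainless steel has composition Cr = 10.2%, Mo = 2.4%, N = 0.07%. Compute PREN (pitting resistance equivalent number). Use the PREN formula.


Apply the PREN formula: PREN = Cr + 3.3*Mo + 16*N
PREN = 10.2 + 3.3*2.4 + 16*0.07
PREN = 10.2 + 7.92 + 1.12 = 19.24

19.24


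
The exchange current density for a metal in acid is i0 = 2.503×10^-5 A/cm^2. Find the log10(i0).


i0 = 2.503×10^-5 A/cm^2
log10(i0) = -4.602

-4.602


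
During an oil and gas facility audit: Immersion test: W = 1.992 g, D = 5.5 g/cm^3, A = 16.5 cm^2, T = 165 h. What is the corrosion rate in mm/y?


Apply the mm/y weight-loss relation: CR = 87600 * W / (D * A * T)
Numerator: 87600 * 1.992 = 174499.2
Denominator: 5.5 * 16.5 * 165 = 14973.75
CR = 174499.2 / 14973.75 = 11.65367 mm/y

11.65367 mm/y


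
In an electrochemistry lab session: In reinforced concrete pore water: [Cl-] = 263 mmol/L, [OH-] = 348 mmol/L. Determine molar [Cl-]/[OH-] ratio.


Threshold parameter = [Cl-] / [OH-] (molar basis; both in mmol/L, so units cancel)
Ratio = 263 / 348 = 0.76

0.76


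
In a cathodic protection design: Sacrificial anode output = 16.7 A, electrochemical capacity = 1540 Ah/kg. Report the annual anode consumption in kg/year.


Annual consumption = current * hours per year / capacity
Rate = 16.7 * 8760 / 1540 = 95.0 kg/year

95.0 kg/year


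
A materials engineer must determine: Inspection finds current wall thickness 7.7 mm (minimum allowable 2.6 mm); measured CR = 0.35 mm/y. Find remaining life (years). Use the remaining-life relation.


Apply the remaining-life relation: RL = (t_current − t_min) / CR
RL = (7.7 − 2.6) / 0.35 = 5.1 / 0.35 = 14.6 years

14.6 years


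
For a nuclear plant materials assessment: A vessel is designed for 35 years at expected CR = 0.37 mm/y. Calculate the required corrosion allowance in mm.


Corrosion allowance = CR × design life
CA = 0.37 * 35 = 12.95 mm

12.95 mm


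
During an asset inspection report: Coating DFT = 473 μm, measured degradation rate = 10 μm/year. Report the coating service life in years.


Service life = thickness / degradation rate
Life = 473 / 10 = 47.3 years

47.3 years


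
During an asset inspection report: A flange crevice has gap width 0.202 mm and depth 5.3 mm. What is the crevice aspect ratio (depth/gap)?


Aspect ratio = depth / gap
Ratio = 5.3 / 0.202 = 26.2

26.2


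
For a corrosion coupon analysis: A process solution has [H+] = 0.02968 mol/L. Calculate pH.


pH = −log10[H+]
pH = −log10(0.02968) = 1.53

1.53


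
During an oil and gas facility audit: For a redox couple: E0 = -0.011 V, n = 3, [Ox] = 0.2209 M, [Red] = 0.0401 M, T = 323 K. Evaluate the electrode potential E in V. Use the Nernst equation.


Apply the Nernst equation: E = E0 + (RT/nF)*ln([Ox]/[Red])
Step 1: RT/nF = 8.314*323/(3*96485) = 0.00927751 V
Step 2: [Ox]/[Red] = 0.2209/0.0401 = 5.508728
Step 3: ln(5.508728) = 1.706334
Step 4: correction = 0.00927751 * 1.706334 = 0.0158 V
E = -0.011 + 0.0158 = 0.0048 V

0.0048 V


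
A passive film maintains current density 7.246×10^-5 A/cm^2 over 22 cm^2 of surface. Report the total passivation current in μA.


I = i_pass * A, then convert A → μA (×10^6)
I = 7.246×10^-5 * 22 * 10^6 = 1594.12 μA

1594.12 μA


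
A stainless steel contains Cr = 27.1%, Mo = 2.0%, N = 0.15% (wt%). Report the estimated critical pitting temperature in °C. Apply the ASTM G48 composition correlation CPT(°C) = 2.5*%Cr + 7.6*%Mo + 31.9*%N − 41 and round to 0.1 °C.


Apply the ASTM G48 empirical CPT estimate: CPT(°C) = 2.5*%Cr + 7.6*%Mo + 31.9*%N − 41
2.5*27.1 = 67.75; 7.6*2.0 = 15.2; 31.9*0.15 = 4.785
CPT = 67.75 + 15.2 + 4.785 − 41 = 46.735 °C
Rounded to 0.1 °C: CPT ≈ 46.7 °C

46.7 °C


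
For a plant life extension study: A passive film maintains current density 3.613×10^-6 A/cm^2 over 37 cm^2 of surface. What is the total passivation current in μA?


I = i_pass * A, then convert A → μA (×10^6)
I = 3.613×10^-6 * 37 * 10^6 = 133.68 μA

133.68 μA


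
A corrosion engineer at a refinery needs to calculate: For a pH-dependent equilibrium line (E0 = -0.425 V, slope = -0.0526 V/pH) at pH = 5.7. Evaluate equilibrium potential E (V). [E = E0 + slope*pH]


Apply the Pourbaix line equation: E = E0 + slope*pH
E = -0.425 + (-0.0526)*5.7 = -0.425 + (-0.29982) = -0.72482 V
Rounded to 4 decimal places: E = -0.7248 V

-0.7248 V


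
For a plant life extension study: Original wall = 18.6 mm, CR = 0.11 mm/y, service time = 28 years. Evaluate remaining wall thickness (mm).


Remaining wall = original − CR × time
t = 18.6 − 0.11*28 = 18.6 − 3.08 = 15.52 mm

15.52 mm


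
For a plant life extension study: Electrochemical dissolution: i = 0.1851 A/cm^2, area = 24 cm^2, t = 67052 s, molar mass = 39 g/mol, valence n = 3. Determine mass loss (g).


Apply Faraday's law: m = i*A*t*M / (n*F)
Total charge passed Q = i*A*t = 0.1851*24*67052 = 297871.8048 C
m = Q*M/(n*F) = 297871.8048*39/(3*96485) = 40.134 g

40.134 g


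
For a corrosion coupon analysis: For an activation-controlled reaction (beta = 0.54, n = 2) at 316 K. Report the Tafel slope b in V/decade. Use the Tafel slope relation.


Apply the Tafel slope relation: b = 2.303*R*T/(beta*n*F)
Numerator: 2.303 * 8.314 * 316 = 6050.5
Denominator: 0.54 * 2 * 96485 = 104203.8
b = 6050.5 / 104203.8 = 0.0581 V/decade

0.0581 V/decade


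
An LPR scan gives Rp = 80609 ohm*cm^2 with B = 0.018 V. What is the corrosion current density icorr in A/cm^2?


Apply the Stern-Geary relation: icorr = B / Rp
icorr = 0.018 / 80609 = 2.233×10^-7 A/cm^2

2.233×10^-7 A/cm^2


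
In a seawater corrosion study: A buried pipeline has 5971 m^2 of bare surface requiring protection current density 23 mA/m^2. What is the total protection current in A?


I = area * current density, then convert mA → A (÷1000)
I = 5971 * 23 / 1000 = 137.33 A

137.33 A


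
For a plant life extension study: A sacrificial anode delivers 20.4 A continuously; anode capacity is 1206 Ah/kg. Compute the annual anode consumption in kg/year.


Annual consumption = current * hours per year / capacity
Rate = 20.4 * 8760 / 1206 = 148.2 kg/year

148.2 kg/year


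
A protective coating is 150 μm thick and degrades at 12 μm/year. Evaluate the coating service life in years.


Service life = thickness / degradation rate
Life = 150 / 12 = 12.5 years

12.5 years


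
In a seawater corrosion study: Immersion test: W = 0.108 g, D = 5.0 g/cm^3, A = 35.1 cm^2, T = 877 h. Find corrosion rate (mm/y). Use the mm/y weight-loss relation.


Apply the mm/y weight-loss relation: CR = 87600 * W / (D * A * T)
Numerator: 87600 * 0.108 = 9460.8
Denominator: 5.0 * 35.1 * 877 = 153913.5
CR = 9460.8 / 153913.5 = 0.061468 mm/y

0.061468 mm/y


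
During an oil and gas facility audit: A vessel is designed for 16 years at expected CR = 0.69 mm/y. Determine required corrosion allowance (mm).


Corrosion allowance = CR × design life
CA = 0.69 * 16 = 11.04 mm

11.04 mm


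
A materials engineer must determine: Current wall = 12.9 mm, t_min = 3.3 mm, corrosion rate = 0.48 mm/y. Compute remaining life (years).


Apply the remaining-life relation: RL = (t_current − t_min) / CR
RL = (12.9 − 3.3) / 0.48 = 9.6 / 0.48 = 20.0 years

20.0 years


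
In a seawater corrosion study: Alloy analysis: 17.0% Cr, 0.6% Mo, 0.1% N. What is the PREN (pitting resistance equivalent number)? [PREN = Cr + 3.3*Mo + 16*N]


Apply the PREN formula: PREN = Cr + 3.3*Mo + 16*N
PREN = 17.0 + 3.3*0.6 + 16*0.1
PREN = 17.0 + 1.98 + 1.6 = 20.58

20.58


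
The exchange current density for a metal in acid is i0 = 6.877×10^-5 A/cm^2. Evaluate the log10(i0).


i0 = 6.877×10^-5 A/cm^2
log10(i0) = -4.163

-4.163


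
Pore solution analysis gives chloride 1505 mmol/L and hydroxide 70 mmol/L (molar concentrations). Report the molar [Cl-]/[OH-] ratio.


Threshold parameter = [Cl-] / [OH-] (molar basis; both in mmol/L, so units cancel)
Ratio = 1505 / 70 = 21.5

21.5


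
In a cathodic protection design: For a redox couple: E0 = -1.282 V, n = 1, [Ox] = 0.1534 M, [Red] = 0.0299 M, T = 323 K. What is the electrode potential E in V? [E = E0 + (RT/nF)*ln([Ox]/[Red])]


Apply the Nernst equation: E = E0 + (RT/nF)*ln([Ox]/[Red])
Step 1: RT/nF = 8.314*323/(1*96485) = 0.02783253 V
Step 2: [Ox]/[Red] = 0.1534/0.0299 = 5.130435
Step 3: ln(5.130435) = 1.63519
Step 4: correction = 0.02783253 * 1.63519 = 0.0455 V
E = -1.282 + 0.0455 = -1.2365 V

-1.2365 V


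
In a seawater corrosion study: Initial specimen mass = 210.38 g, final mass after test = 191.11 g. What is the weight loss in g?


Weight loss = initial − final
WL = 210.38 − 191.11 = 19.27 g

19.27 g


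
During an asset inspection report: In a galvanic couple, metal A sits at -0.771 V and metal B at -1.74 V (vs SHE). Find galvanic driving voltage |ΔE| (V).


Driving voltage is the absolute potential difference.
|ΔE| = |-0.771 − (-1.74)| = 0.969 V

0.969 V


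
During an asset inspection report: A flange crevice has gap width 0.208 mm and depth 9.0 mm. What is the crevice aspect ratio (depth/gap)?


Aspect ratio = depth / gap
Ratio = 9.0 / 0.208 = 43.3

43.3


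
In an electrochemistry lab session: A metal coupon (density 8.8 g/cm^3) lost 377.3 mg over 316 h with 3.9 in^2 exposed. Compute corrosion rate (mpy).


Apply the mpy weight-loss relation: CR = 534 * W / (D * A * T)
Numerator: 534 * 377.3 = 201478.2
Denominator: 8.8 * 3.9 * 316 = 10845.12
CR = 201478.2 / 10845.12 = 18.5778 mpy

18.5778 mpy


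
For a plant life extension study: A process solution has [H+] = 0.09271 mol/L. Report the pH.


pH = −log10[H+]
pH = −log10(0.09271) = 1.03

1.03


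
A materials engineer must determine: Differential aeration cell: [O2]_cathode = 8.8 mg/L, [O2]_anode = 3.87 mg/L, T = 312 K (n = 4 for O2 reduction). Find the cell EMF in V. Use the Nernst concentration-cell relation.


Apply the Nernst concentration-cell relation: E = (RT/nF)*ln(C_cathode/C_anode)
RT/nF = 8.314*312/(4*96485) = 0.00672117 V
ln(8.8/3.87) = 0.8215
E = 0.00672117 * 0.8215 = 0.00552 V

0.00552 V


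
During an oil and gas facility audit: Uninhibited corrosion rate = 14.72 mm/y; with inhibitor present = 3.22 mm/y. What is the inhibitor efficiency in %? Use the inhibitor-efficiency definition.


Apply the inhibitor-efficiency definition: IE = (CR_blank − CR_inh)/CR_blank × 100
IE = (14.72 − 3.22) / 14.72 × 100
IE = 11.5 / 14.72 × 100 = 78.1 %

78.1 %


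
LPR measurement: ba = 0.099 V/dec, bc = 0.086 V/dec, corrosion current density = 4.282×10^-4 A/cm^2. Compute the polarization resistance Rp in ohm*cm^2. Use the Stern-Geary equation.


Apply the Stern-Geary equation: Rp = ba*bc / (2.303*icorr*(ba+bc))
ba*bc = 0.099*0.086 = 0.008514
ba+bc = 0.185; 2.303*icorr*(ba+bc) = 2.303*4.282×10^-4*0.185 = 1.8243675×10^-4
Rp = 0.008514 / 1.8243675×10^-4 = 46.67 ohm*cm^2

46.67 ohm*cm^2


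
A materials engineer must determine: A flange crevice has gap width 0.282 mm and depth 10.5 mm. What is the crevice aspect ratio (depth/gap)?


Aspect ratio = depth / gap
Ratio = 10.5 / 0.282 = 37.2

37.2


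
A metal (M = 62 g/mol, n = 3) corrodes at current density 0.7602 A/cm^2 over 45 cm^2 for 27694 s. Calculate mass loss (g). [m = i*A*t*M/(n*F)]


Apply Faraday's law: m = i*A*t*M / (n*F)
Total charge passed Q = i*A*t = 0.7602*45*27694 = 947384.046 C
m = Q*M/(n*F) = 947384.046*62/(3*96485) = 202.926 g

202.926 g


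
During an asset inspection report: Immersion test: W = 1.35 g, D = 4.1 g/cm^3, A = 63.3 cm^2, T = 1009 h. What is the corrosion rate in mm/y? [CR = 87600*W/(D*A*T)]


Apply the mm/y weight-loss relation: CR = 87600 * W / (D * A * T)
Numerator: 87600 * 1.35 = 118260.0
Denominator: 4.1 * 63.3 * 1009 = 261865.77
CR = 118260.0 / 261865.77 = 0.4516 mm/y

0.4516 mm/y


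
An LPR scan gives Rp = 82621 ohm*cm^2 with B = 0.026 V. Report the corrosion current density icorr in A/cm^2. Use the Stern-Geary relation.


Apply the Stern-Geary relation: icorr = B / Rp
icorr = 0.026 / 82621 = 3.147×10^-7 A/cm^2

3.147×10^-7 A/cm^2


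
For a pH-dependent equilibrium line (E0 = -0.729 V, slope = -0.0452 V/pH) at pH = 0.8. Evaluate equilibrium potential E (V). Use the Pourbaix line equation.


Apply the Pourbaix line equation: E = E0 + slope*pH
E = -0.729 + (-0.0452)*0.8 = -0.729 + (-0.03616) = -0.76516 V
Rounded to 4 decimal places: E = -0.7652 V

-0.7652 V


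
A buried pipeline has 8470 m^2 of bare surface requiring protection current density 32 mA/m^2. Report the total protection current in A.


I = area * current density, then convert mA → A (÷1000)
I = 8470 * 32 / 1000 = 271.04 A

271.04 A


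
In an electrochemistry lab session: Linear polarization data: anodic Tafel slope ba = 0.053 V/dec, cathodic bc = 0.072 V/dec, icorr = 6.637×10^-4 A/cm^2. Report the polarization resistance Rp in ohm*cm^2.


Apply the Stern-Geary equation: Rp = ba*bc / (2.303*icorr*(ba+bc))
ba*bc = 0.053*0.072 = 0.003816
ba+bc = 0.125; 2.303*icorr*(ba+bc) = 2.303*6.637×10^-4*0.125 = 1.9106264×10^-4
Rp = 0.003816 / 1.9106264×10^-4 = 19.97 ohm*cm^2

19.97 ohm*cm^2


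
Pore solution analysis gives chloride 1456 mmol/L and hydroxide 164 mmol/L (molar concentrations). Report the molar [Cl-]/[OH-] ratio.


Threshold parameter = [Cl-] / [OH-] (molar basis; both in mmol/L, so units cancel)
Ratio = 1456 / 164 = 8.88

8.88


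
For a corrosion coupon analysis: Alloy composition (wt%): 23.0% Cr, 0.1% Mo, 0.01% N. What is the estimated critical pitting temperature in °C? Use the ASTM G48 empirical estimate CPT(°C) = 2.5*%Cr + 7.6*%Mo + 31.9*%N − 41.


Apply the ASTM G48 empirical CPT estimate: CPT(°C) = 2.5*%Cr + 7.6*%Mo + 31.9*%N − 41
2.5*23.0 = 57.5; 7.6*0.1 = 0.76; 31.9*0.01 = 0.319
CPT = 57.5 + 0.76 + 0.319 − 41 = 17.579 °C
Rounded to 0.1 °C: CPT ≈ 17.6 °C

17.6 °C


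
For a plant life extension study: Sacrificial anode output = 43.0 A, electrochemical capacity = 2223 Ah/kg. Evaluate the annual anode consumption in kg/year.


Annual consumption = current * hours per year / capacity
Rate = 43.0 * 8760 / 2223 = 169.4 kg/year

169.4 kg/year


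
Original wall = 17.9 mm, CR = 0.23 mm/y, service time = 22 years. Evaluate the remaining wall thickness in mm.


Remaining wall = original − CR × time
t = 17.9 − 0.23*22 = 17.9 − 5.06 = 12.84 mm

12.84 mm


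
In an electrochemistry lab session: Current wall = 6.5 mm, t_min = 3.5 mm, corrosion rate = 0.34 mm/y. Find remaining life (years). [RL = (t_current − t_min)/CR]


Apply the remaining-life relation: RL = (t_current − t_min) / CR
RL = (6.5 − 3.5) / 0.34 = 3.0 / 0.34 = 8.8 years

8.8 years


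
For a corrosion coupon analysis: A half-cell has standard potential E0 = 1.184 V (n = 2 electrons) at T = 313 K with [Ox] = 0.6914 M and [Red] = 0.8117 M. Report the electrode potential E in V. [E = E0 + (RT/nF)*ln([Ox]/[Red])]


Apply the Nernst equation: E = E0 + (RT/nF)*ln([Ox]/[Red])
Step 1: RT/nF = 8.314*313/(2*96485) = 0.01348542 V
Step 2: [Ox]/[Red] = 0.6914/0.8117 = 0.851793
Step 3: ln(0.851793) = -0.160412
Step 4: correction = 0.01348542 * -0.160412 = -0.0022 V
E = 1.184 + -0.0022 = 1.1818 V

1.1818 V


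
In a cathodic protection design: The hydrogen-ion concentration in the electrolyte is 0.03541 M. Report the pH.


pH = −log10[H+]
pH = −log10(0.03541) = 1.45

1.45


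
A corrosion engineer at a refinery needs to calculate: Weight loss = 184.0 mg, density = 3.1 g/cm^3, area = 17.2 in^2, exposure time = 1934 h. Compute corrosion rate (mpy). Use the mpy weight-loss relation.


Apply the mpy weight-loss relation: CR = 534 * W / (D * A * T)
Numerator: 534 * 184.0 = 98256.0
Denominator: 3.1 * 17.2 * 1934 = 103120.88
CR = 98256.0 / 103120.88 = 0.9528 mpy

0.9528 mpy


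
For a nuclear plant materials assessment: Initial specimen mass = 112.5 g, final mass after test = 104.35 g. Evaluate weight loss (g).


Weight loss = initial − final
WL = 112.5 − 104.35 = 8.15 g

8.15 g


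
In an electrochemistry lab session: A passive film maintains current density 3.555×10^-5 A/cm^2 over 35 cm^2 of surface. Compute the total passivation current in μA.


I = i_pass * A, then convert A → μA (×10^6)
I = 3.555×10^-5 * 35 * 10^6 = 1244.25 μA

1244.25 μA


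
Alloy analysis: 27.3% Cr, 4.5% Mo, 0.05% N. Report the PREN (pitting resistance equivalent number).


Apply the PREN formula: PREN = Cr + 3.3*Mo + 16*N
PREN = 27.3 + 3.3*4.5 + 16*0.05
PREN = 27.3 + 14.85 + 0.8 = 42.95

42.95


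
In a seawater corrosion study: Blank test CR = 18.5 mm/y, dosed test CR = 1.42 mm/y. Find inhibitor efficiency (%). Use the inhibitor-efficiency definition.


Apply the inhibitor-efficiency definition: IE = (CR_blank − CR_inh)/CR_blank × 100
IE = (18.5 − 1.42) / 18.5 × 100
IE = 17.08 / 18.5 × 100 = 92.3 %

92.3 %


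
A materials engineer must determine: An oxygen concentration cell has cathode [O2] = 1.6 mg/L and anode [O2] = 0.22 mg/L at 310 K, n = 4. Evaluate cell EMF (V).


Apply the Nernst concentration-cell relation: E = (RT/nF)*ln(C_cathode/C_anode)
RT/nF = 8.314*310/(4*96485) = 0.00667808 V
ln(1.6/0.22) = 1.98413
E = 0.00667808 * 1.98413 = 0.01325 V

0.01325 V


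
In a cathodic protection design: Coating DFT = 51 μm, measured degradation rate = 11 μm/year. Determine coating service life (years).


Service life = thickness / degradation rate
Life = 51 / 11 = 4.6 years

4.6 years


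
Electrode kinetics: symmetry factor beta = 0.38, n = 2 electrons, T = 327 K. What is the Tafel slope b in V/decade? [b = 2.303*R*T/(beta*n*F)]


Apply the Tafel slope relation: b = 2.303*R*T/(beta*n*F)
Numerator: 2.303 * 8.314 * 327 = 6261.12
Denominator: 0.38 * 2 * 96485 = 73328.6
b = 6261.12 / 73328.6 = 0.085 V/decade

0.085 V/decade


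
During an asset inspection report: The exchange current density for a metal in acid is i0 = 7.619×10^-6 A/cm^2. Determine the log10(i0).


i0 = 7.619×10^-6 A/cm^2
log10(i0) = -5.118

-5.118


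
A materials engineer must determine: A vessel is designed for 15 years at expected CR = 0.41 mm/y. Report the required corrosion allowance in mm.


Corrosion allowance = CR × design life
CA = 0.41 * 15 = 6.15 mm

6.15 mm


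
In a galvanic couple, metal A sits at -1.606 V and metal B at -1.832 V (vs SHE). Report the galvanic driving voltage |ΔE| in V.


Driving voltage is the absolute potential difference.
|ΔE| = |-1.606 − (-1.832)| = 0.226 V

0.226 V


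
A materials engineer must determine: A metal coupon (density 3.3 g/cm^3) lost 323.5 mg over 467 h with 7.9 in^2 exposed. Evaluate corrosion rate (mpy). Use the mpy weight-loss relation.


Apply the mpy weight-loss relation: CR = 534 * W / (D * A * T)
Numerator: 534 * 323.5 = 172749.0
Denominator: 3.3 * 7.9 * 467 = 12174.69
CR = 172749.0 / 12174.69 = 14.1892 mpy

14.1892 mpy


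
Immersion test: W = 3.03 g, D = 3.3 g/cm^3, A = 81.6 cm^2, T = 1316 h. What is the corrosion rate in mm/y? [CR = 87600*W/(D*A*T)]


Apply the mm/y weight-loss relation: CR = 87600 * W / (D * A * T)
Numerator: 87600 * 3.03 = 265428.0
Denominator: 3.3 * 81.6 * 1316 = 354372.48
CR = 265428.0 / 354372.48 = 0.749009 mm/y

0.749009 mm/y


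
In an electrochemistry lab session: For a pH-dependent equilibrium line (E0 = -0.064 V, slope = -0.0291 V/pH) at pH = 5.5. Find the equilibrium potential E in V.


Apply the Pourbaix line equation: E = E0 + slope*pH
E = -0.064 + (-0.0291)*5.5 = -0.064 + (-0.16005) = -0.22405 V
Rounded to 4 decimal places: E = -0.2241 V

-0.2241 V


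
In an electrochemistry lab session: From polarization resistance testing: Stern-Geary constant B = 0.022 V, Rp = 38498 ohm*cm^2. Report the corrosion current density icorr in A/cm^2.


Apply the Stern-Geary relation: icorr = B / Rp
icorr = 0.022 / 38498 = 5.715×10^-7 A/cm^2

5.715×10^-7 A/cm^2


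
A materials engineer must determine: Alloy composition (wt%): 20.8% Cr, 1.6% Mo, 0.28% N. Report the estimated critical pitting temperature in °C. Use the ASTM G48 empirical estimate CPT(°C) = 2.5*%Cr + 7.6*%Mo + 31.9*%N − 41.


Apply the ASTM G48 empirical CPT estimate: CPT(°C) = 2.5*%Cr + 7.6*%Mo + 31.9*%N − 41
2.5*20.8 = 52; 7.6*1.6 = 12.16; 31.9*0.28 = 8.932
CPT = 52 + 12.16 + 8.932 − 41 = 32.092 °C
Rounded to 0.1 °C: CPT ≈ 32.1 °C

32.1 °C


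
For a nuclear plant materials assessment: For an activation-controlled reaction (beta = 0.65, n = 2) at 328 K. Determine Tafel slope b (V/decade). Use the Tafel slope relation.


Apply the Tafel slope relation: b = 2.303*R*T/(beta*n*F)
Numerator: 2.303 * 8.314 * 328 = 6280.26
Denominator: 0.65 * 2 * 96485 = 125430.5
b = 6280.26 / 125430.5 = 0.05 V/decade

0.05 V/decade


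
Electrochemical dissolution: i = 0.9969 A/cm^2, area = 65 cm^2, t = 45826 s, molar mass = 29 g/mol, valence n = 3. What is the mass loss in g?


Apply Faraday's law: m = i*A*t*M / (n*F)
Total charge passed Q = i*A*t = 0.9969*65*45826 = 2969456.061 C
m = Q*M/(n*F) = 2969456.061*29/(3*96485) = 297.5047 g

297.5047 g


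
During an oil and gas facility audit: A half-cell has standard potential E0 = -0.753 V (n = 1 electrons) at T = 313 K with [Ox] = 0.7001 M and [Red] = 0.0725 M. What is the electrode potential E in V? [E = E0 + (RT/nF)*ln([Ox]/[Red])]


Apply the Nernst equation: E = E0 + (RT/nF)*ln([Ox]/[Red])
Step 1: RT/nF = 8.314*313/(1*96485) = 0.02697085 V
Step 2: [Ox]/[Red] = 0.7001/0.0725 = 9.656552
Step 3: ln(9.656552) = 2.267637
Step 4: correction = 0.02697085 * 2.267637 = 0.061 V
E = -0.753 + 0.061 = -0.692 V

-0.692 V
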